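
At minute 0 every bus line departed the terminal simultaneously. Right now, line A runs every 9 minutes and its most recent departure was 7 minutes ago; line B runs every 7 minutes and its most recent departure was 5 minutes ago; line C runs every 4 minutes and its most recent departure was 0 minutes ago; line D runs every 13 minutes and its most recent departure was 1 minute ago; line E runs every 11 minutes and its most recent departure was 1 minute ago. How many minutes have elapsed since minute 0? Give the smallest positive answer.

From t ≡ 7 (mod 9) write t = 7 + 9s. Substituting into t ≡ 5 (mod 7) gives 9s ≡ 5 (mod 7), and since 2⁻¹ ≡ 4 (mod 7), s ≡ 6. Hence t ≡ 7 + 9·6 = 61 (mod 63).
From t ≡ 61 (mod 63) write t = 61 + 63s. Substituting into t ≡ 0 (mod 4) gives 63s ≡ 3 (mod 4), and since 3⁻¹ ≡ 3 (mod 4), s ≡ 1. Hence t ≡ 61 + 63·1 = 124 (mod 252).
From t ≡ 124 (mod 252) write t = 124 + 252s. Substituting into t ≡ 1 (mod 13) gives 252s ≡ 7 (mod 13), and since 5⁻¹ ≡ 8 (mod 13), s ≡ 4. Hence t ≡ 124 + 252·4 = 1132 (mod 3276).
From t ≡ 1132 (mod 3276) write t = 1132 + 3276s. Substituting into t ≡ 1 (mod 11) gives 3276s ≡ 2 (mod 11), and since 9⁻¹ ≡ 5 (mod 11), s ≡ 10. Hence t ≡ 1132 + 3276·10 = 33892 (mod 36036).

33892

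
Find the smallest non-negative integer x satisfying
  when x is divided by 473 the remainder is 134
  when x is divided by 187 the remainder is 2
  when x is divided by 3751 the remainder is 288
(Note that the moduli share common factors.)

gcd(473, 187) = 11 and 11 | (2 − 134), so the pair is consistent; merging gives x ≡ 4864 (mod 8041), where 8041 = lcm(473, 187).
gcd(8041, 3751) = 11 and 11 | (288 − 4864), so the pair is consistent; merging gives x ≡ 2007073 (mod 2741981), where 2741981 = lcm(8041, 3751).
The solution is unique modulo lcm(473, 187, 3751) = 2741981.

2007073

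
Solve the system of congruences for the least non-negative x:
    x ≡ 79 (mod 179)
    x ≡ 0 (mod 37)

From x ≡ 79 (mod 179) write x = 79 + 179t. Substituting into x ≡ 0 (mod 37) gives 179t ≡ 32 (mod 37), and since 31⁻¹ ≡ 6 (mod 37), t ≡ 7. Hence x ≡ 79 + 179·7 = 1332 (mod 6623).

1332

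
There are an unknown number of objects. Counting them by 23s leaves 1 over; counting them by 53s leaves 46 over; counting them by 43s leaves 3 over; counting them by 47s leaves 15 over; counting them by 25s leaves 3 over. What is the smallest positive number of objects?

From N ≡ 1 (mod 23) write N = 1 + 23t. Substituting into N ≡ 46 (mod 53) gives 23t ≡ 45 (mod 53), and since 23⁻¹ ≡ 30 (mod 53), t ≡ 25. Hence N ≡ 1 + 23·25 = 576 (mod 1219).
From N ≡ 576 (mod 1219) write N = 576 + 1219t. Substituting into N ≡ 3 (mod 43) gives 1219t ≡ 29 (mod 43), and since 15⁻¹ ≡ 23 (mod 43), t ≡ 22. Hence N ≡ 576 + 1219·22 = 27394 (mod 52417).
From N ≡ 27394 (mod 52417) write N = 27394 + 52417t. Substituting into N ≡ 15 (mod 47) gives 52417t ≡ 22 (mod 47), and since 12⁻¹ ≡ 4 (mod 47), t ≡ 41. Hence N ≡ 27394 + 52417·41 = 2176491 (mod 2463599).
From N ≡ 2176491 (mod 2463599) write N = 2176491 + 2463599t. Substituting into N ≡ 3 (mod 25) gives 2463599t ≡ 12 (mod 25), and since 24⁻¹ ≡ 24 (mod 25), t ≡ 13. Hence N ≡ 2176491 + 2463599·13 = 34203278 (mod 61589975).

34203278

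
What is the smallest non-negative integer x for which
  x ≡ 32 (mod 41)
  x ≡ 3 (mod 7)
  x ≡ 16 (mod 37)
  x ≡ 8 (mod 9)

83303

From x ≡ 32 (mod 41) write x = 32 + 41t. Substituting into x ≡ 3 (mod 7) gives 41t ≡ 6 (mod 7), and since 6⁻¹ ≡ 6 (mod 7), t ≡ 1. Hence x ≡ 32 + 41·1 = 73 (mod 287).
From x ≡ 73 (mod 287) write x = 73 + 287t. Substituting into x ≡ 16 (mod 37) gives 287t ≡ 17 (mod 37), and since 28⁻¹ ≡ 4 (mod 37), t ≡ 31. Hence x ≡ 73 + 287·31 = 8970 (mod 10619).
From x ≡ 8970 (mod 10619) write x = 8970 + 10619t. Substituting into x ≡ 8 (mod 9) gives 10619t ≡ 2 (mod 9), and since 8⁻¹ ≡ 8 (mod 9), t ≡ 7. Hence x ≡ 8970 + 10619·7 = 83303 (mod 95571).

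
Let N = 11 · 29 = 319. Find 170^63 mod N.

Mod 11: 170 ≡ 5; by Fermat, exponent reduces to 63 mod 10 = 3; 5^3 ≡ 4 (mod 11).
Mod 29: 170 ≡ 25; by Fermat, exponent reduces to 63 mod 28 = 7; 25^7 ≡ 1 (mod 29).
Combine by CRT: x ≡ 4 (mod 11), x ≡ 1 (mod 29) ⇒ x ≡ 59 (mod 319).

59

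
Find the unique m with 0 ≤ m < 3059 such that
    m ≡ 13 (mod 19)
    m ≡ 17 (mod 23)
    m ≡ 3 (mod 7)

1305

The moduli are pairwise coprime; N = 19·23·7 = 3059.
N/19 = 161; 161 ≡ 9 (mod 19); 9·17 ≡ 1, so inverse 17.
N/23 = 133; 133 ≡ 18 (mod 23); 18·9 ≡ 1, so inverse 9.
N/7 = 437; 437 ≡ 3 (mod 7); 3·5 ≡ 1, so inverse 5.
m ≡ 13·161·17 + 17·133·9 + 3·437·5 = 62485.
62485 mod 3059 = 1305.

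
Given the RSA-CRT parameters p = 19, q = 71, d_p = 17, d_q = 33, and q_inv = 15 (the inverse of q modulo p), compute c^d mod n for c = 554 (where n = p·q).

735

m₁ = c^(d_p) mod p: c ≡ 3 (mod 19), and 3^17 mod 19 = 13.
m₂ = c^(d_q) mod q: c ≡ 57 (mod 71), and 57^33 mod 71 = 25.
h = q_inv·(m₁ − m₂) mod p = 15·(13 − 25) mod 19 = 10.
m = m₂ + h·q = 25 + 10·71 = 735.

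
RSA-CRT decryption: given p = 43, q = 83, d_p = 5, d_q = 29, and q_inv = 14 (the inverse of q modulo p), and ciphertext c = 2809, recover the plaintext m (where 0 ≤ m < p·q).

23

m₁ = c^(d_p) mod p: c ≡ 14 (mod 43), and 14^5 mod 43 = 23.
m₂ = c^(d_q) mod q: c ≡ 70 (mod 83), and 70^29 mod 83 = 23.
h = q_inv·(m₁ − m₂) mod p = 14·(23 − 23) mod 43 = 0.
m = m₂ + h·q = 23 + 0·83 = 23.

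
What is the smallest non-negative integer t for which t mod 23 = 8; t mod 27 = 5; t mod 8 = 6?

The moduli are pairwise coprime; N = 23·27·8 = 4968.
N/23 = 216; 216 ≡ 9 (mod 23); 9·18 ≡ 1, so inverse 18.
N/27 = 184; 184 ≡ 22 (mod 27); 22·16 ≡ 1, so inverse 16.
N/8 = 621; 621 ≡ 5 (mod 8); 5·5 ≡ 1, so inverse 5.
t ≡ 8·216·18 + 5·184·16 + 6·621·5 = 64454.
64454 mod 4968 = 4838.

4838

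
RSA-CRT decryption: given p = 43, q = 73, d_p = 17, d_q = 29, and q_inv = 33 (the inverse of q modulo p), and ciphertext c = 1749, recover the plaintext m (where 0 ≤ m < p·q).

m₁ = c^(d_p) mod p: c ≡ 29 (mod 43), and 29^17 mod 43 = 5.
m₂ = c^(d_q) mod q: c ≡ 70 (mod 73), and 70^29 mod 73 = 49.
h = q_inv·(m₁ − m₂) mod p = 33·(5 − 49) mod 43 = 10.
m = m₂ + h·q = 49 + 10·73 = 779.

779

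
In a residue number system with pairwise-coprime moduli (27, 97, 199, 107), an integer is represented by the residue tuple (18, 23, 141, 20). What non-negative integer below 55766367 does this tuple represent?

416250

The moduli are pairwise coprime; N = 27·97·199·107 = 55766367.
N/27 = 2065421; 2065421 ≡ 2 (mod 27); 2·14 ≡ 1, so inverse 14.
N/97 = 574911; 574911 ≡ 89 (mod 97); 89·12 ≡ 1, so inverse 12.
N/199 = 280233; 280233 ≡ 41 (mod 199); 41·34 ≡ 1, so inverse 34.
N/107 = 521181; 521181 ≡ 91 (mod 107); 91·20 ≡ 1, so inverse 20.
x ≡ 18·2065421·14 + 23·574911·12 + 141·280233·34 + 20·521181·20 = 2231070930.
2231070930 mod 55766367 = 416250.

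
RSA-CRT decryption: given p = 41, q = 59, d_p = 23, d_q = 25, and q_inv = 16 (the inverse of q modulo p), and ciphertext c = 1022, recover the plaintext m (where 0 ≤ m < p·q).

m₁ = c^(d_p) mod p: c ≡ 38 (mod 41), and 38^23 mod 41 = 27.
m₂ = c^(d_q) mod q: c ≡ 19 (mod 59), and 19^25 mod 59 = 53.
h = q_inv·(m₁ − m₂) mod p = 16·(27 − 53) mod 41 = 35.
m = m₂ + h·q = 53 + 35·59 = 2118.

2118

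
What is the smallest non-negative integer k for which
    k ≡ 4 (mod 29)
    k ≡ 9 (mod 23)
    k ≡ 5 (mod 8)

From k ≡ 4 (mod 29) write k = 4 + 29t. Substituting into k ≡ 9 (mod 23) gives 29t ≡ 5 (mod 23), and since 6⁻¹ ≡ 4 (mod 23), t ≡ 20. Hence k ≡ 4 + 29·20 = 584 (mod 667).
From k ≡ 584 (mod 667) write k = 584 + 667t. Substituting into k ≡ 5 (mod 8) gives 667t ≡ 5 (mod 8), and since 3⁻¹ ≡ 3 (mod 8), t ≡ 7. Hence k ≡ 584 + 667·7 = 5253 (mod 5336).

5253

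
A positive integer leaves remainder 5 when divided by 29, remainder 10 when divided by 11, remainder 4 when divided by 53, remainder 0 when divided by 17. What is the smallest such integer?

From t ≡ 5 (mod 29) write t = 5 + 29s. Substituting into t ≡ 10 (mod 11) gives 29s ≡ 5 (mod 11), and since 7⁻¹ ≡ 8 (mod 11), s ≡ 7. Hence t ≡ 5 + 29·7 = 208 (mod 319).
From t ≡ 208 (mod 319) write t = 208 + 319s. Substituting into t ≡ 4 (mod 53) gives 319s ≡ 8 (mod 53), and since 1⁻¹ ≡ 1 (mod 53), s ≡ 8. Hence t ≡ 208 + 319·8 = 2760 (mod 16907).
From t ≡ 2760 (mod 16907) write t = 2760 + 16907s. Substituting into t ≡ 0 (mod 17) gives 16907s ≡ 11 (mod 17), and since 9⁻¹ ≡ 2 (mod 17), s ≡ 5. Hence t ≡ 2760 + 16907·5 = 87295 (mod 287419).

87295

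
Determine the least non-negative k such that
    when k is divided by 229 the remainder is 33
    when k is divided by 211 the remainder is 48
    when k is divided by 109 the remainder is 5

From k ≡ 33 (mod 229) write k = 33 + 229t. Substituting into k ≡ 48 (mod 211) gives 229t ≡ 15 (mod 211), and since 18⁻¹ ≡ 129 (mod 211), t ≡ 36. Hence k ≡ 33 + 229·36 = 8277 (mod 48319).
From k ≡ 8277 (mod 48319) write k = 8277 + 48319t. Substituting into k ≡ 5 (mod 109) gives 48319t ≡ 12 (mod 109), and since 32⁻¹ ≡ 92 (mod 109), t ≡ 14. Hence k ≡ 8277 + 48319·14 = 684743 (mod 5266771).

684743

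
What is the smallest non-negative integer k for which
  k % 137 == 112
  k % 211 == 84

6414

Combine the congruences pairwise.
From k ≡ 112 (mod 137) write k = 112 + 137t. Substituting into k ≡ 84 (mod 211) gives 137t ≡ 183 (mod 211), and since 137⁻¹ ≡ 134 (mod 211), t ≡ 46. Hence k ≡ 112 + 137·46 = 6414 (mod 28907).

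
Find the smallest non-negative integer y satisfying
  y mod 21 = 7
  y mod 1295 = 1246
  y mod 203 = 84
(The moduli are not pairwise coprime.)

gcd(21, 1295) = 7 and 7 | (1246 − 7), so the pair is consistent; merging gives y ≡ 1246 (mod 3885), where 3885 = lcm(21, 1295).
gcd(3885, 203) = 7 and 7 | (84 − 1246), so the pair is consistent; merging gives y ≡ 9016 (mod 112665), where 112665 = lcm(3885, 203).
The solution is unique modulo lcm(21, 1295, 203) = 112665.

9016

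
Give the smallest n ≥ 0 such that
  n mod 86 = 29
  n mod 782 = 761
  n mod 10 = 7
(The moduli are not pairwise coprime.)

gcd(86, 782) = 2 and 2 | (761 − 29), so the pair is consistent; merging gives n ≡ 13273 (mod 33626), where 33626 = lcm(86, 782).
gcd(33626, 10) = 2 and 2 | (7 − 13273), so the pair is consistent; merging gives n ≡ 147777 (mod 168130), where 168130 = lcm(33626, 10).
The solution is unique modulo lcm(86, 782, 10) = 168130.

147777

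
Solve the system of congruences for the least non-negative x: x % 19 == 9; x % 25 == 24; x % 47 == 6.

22049

Combine the congruences pairwise.
From x ≡ 9 (mod 19) write x = 9 + 19t. Substituting into x ≡ 24 (mod 25) gives 19t ≡ 15 (mod 25), and since 19⁻¹ ≡ 4 (mod 25), t ≡ 10. Hence x ≡ 9 + 19·10 = 199 (mod 475).
From x ≡ 199 (mod 475) write x = 199 + 475t. Substituting into x ≡ 6 (mod 47) gives 475t ≡ 42 (mod 47), and since 5⁻¹ ≡ 19 (mod 47), t ≡ 46. Hence x ≡ 199 + 475·46 = 22049 (mod 22325).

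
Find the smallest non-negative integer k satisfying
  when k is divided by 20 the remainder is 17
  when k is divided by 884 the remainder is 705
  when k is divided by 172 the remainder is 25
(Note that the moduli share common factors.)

140377

gcd(20, 884) = 4 and 4 | (705 − 17), so the pair is consistent; merging gives k ≡ 3357 (mod 4420), where 4420 = lcm(20, 884).
gcd(4420, 172) = 4 and 4 | (25 − 3357), so the pair is consistent; merging gives k ≡ 140377 (mod 190060), where 190060 = lcm(4420, 172).
The solution is unique modulo lcm(20, 884, 172) = 190060.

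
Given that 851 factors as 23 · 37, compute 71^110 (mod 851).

231

Mod 23: 71 ≡ 2; since 22 | 110, by Fermat 2^110 ≡ 1 (mod 23).
Mod 37: 71 ≡ 34; by Fermat, exponent reduces to 110 mod 36 = 2; 34^2 ≡ 9 (mod 37).
Combine by CRT: x ≡ 1 (mod 23), x ≡ 9 (mod 37) ⇒ x ≡ 231 (mod 851).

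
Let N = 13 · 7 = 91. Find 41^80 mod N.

22

Mod 13: 41 ≡ 2; by Fermat, exponent reduces to 80 mod 12 = 8; 2^8 ≡ 9 (mod 13).
Mod 7: 41 ≡ 6; by Fermat, exponent reduces to 80 mod 6 = 2; 6^2 ≡ 1 (mod 7).
Combine by CRT: x ≡ 9 (mod 13), x ≡ 1 (mod 7) ⇒ x ≡ 22 (mod 91).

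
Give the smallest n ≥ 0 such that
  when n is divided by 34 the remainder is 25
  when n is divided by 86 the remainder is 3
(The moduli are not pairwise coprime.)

433

Combine the congruences pairwise.
gcd(34, 86) = 2 and 2 | (3 − 25), so the pair is consistent; merging gives n ≡ 433 (mod 1462), where 1462 = lcm(34, 86).
The solution is unique modulo lcm(34, 86) = 1462.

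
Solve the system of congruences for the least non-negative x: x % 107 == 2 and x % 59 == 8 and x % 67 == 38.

16587

The moduli are pairwise coprime; N = 107·59·67 = 422971.
N/107 = 3953; 3953 ≡ 101 (mod 107); 101·89 ≡ 1, so inverse 89.
N/59 = 7169; 7169 ≡ 30 (mod 59); 30·2 ≡ 1, so inverse 2.
N/67 = 6313; 6313 ≡ 15 (mod 67); 15·9 ≡ 1, so inverse 9.
x ≡ 2·3953·89 + 8·7169·2 + 38·6313·9 = 2977384.
2977384 mod 422971 = 16587.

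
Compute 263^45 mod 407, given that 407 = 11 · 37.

Mod 11: 263 ≡ 10; by Fermat, exponent reduces to 45 mod 10 = 5; 10^5 ≡ 10 (mod 11).
Mod 37: 263 ≡ 4; by Fermat, exponent reduces to 45 mod 36 = 9; 4^9 ≡ 36 (mod 37).
Combine by CRT: x ≡ 10 (mod 11), x ≡ 36 (mod 37) ⇒ x ≡ 406 (mod 407).

406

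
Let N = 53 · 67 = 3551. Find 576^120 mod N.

2943

Mod 53: 576 ≡ 46; by Fermat, exponent reduces to 120 mod 52 = 16; 46^16 ≡ 28 (mod 53).
Mod 67: 576 ≡ 40; by Fermat, exponent reduces to 120 mod 66 = 54; 40^54 ≡ 62 (mod 67).
Combine by CRT: x ≡ 28 (mod 53), x ≡ 62 (mod 67) ⇒ x ≡ 2943 (mod 3551).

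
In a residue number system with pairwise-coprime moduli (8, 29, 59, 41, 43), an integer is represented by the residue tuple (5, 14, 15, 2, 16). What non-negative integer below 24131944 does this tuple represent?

The moduli are pairwise coprime; N = 8·29·59·41·43 = 24131944.
N/8 = 3016493; 3016493 ≡ 5 (mod 8); 5·5 ≡ 1, so inverse 5.
N/29 = 832136; 832136 ≡ 10 (mod 29); 10·3 ≡ 1, so inverse 3.
N/59 = 409016; 409016 ≡ 28 (mod 59); 28·19 ≡ 1, so inverse 19.
N/41 = 588584; 588584 ≡ 29 (mod 41); 29·17 ≡ 1, so inverse 17.
N/43 = 561208; 561208 ≡ 15 (mod 43); 15·23 ≡ 1, so inverse 23.
x ≡ 5·3016493·5 + 14·832136·3 + 15·409016·19 + 2·588584·17 + 16·561208·23 = 453467997.
453467997 mod 24131944 = 19093005.

19093005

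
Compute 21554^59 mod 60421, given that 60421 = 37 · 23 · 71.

17446

Mod 37: 21554 ≡ 20; by Fermat, exponent reduces to 59 mod 36 = 23; 20^23 ≡ 19 (mod 37).
Mod 23: 21554 ≡ 3; by Fermat, exponent reduces to 59 mod 22 = 15; 3^15 ≡ 12 (mod 23).
Mod 71: 21554 ≡ 41; 41^59 ≡ 51 (mod 71).
Combine by CRT: x ≡ 19 (mod 37), x ≡ 12 (mod 23), x ≡ 51 (mod 71) ⇒ x ≡ 17446 (mod 60421).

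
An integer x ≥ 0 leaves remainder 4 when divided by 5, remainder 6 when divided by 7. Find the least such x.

34

From x ≡ 4 (mod 5) write x = 4 + 5t. Substituting into x ≡ 6 (mod 7) gives 5t ≡ 2 (mod 7), and since 5⁻¹ ≡ 3 (mod 7), t ≡ 6. Hence x ≡ 4 + 5·6 = 34 (mod 35).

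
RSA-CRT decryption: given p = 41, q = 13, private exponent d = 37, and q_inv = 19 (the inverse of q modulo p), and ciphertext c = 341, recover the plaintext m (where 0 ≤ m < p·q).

d_p = d mod (p−1) = 37 mod 40 = 37; d_q = d mod (q−1) = 1.
m₁ = c^(d_p) mod p: c ≡ 13 (mod 41), and 13^37 mod 41 = 12.
m₂ = c^(d_q) mod q: c ≡ 3 (mod 13), and 3^1 mod 13 = 3.
h = q_inv·(m₁ − m₂) mod p = 19·(12 − 3) mod 41 = 7.
m = m₂ + h·q = 3 + 7·13 = 94.

94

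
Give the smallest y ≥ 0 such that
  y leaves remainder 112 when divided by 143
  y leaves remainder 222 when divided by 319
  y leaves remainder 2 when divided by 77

541

gcd(143, 319) = 11 and 11 | (222 − 112), so the pair is consistent; merging gives y ≡ 541 (mod 4147), where 4147 = lcm(143, 319).
gcd(4147, 77) = 11 and 11 | (2 − 541), so the pair is consistent; merging gives y ≡ 541 (mod 29029), where 29029 = lcm(4147, 77).
The solution is unique modulo lcm(143, 319, 77) = 29029.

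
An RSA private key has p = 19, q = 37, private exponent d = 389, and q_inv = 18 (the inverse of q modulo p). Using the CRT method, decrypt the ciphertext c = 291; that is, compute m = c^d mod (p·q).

d_p = d mod (p−1) = 389 mod 18 = 11; d_q = d mod (q−1) = 29.
m₁ = c^(d_p) mod p: c ≡ 6 (mod 19), and 6^11 mod 19 = 17.
m₂ = c^(d_q) mod q: c ≡ 32 (mod 37), and 32^29 mod 37 = 2.
h = q_inv·(m₁ − m₂) mod p = 18·(17 − 2) mod 19 = 4.
m = m₂ + h·q = 2 + 4·37 = 150.

150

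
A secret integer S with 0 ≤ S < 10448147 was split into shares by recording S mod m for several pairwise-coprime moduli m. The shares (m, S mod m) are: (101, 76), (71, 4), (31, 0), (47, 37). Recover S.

7446200

The moduli are pairwise coprime; N = 101·71·31·47 = 10448147.
N/101 = 103447; 103447 ≡ 23 (mod 101); 23·22 ≡ 1, so inverse 22.
N/71 = 147157; 147157 ≡ 45 (mod 71); 45·30 ≡ 1, so inverse 30.
N/31 = 337037; 337037 ≡ 5 (mod 31); 5·25 ≡ 1, so inverse 25.
N/47 = 222301; 222301 ≡ 38 (mod 47); 38·26 ≡ 1, so inverse 26.
S ≡ 76·103447·22 + 4·147157·30 + 0·337037·25 + 37·222301·26 = 404475786.
404475786 mod 10448147 = 7446200.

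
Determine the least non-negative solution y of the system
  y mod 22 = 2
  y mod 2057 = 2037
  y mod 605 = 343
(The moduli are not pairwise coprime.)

gcd(22, 2057) = 11 and 11 | (2037 − 2), so the pair is consistent; merging gives y ≡ 4094 (mod 4114), where 4114 = lcm(22, 2057).
gcd(4114, 605) = 121 and 121 | (343 − 4094), so the pair is consistent; merging gives y ≡ 8208 (mod 20570), where 20570 = lcm(4114, 605).
The solution is unique modulo lcm(22, 2057, 605) = 20570.

8208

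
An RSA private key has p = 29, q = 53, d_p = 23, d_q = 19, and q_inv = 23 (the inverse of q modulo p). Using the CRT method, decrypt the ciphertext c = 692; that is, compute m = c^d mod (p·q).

1147

m₁ = c^(d_p) mod p: c ≡ 25 (mod 29), and 25^23 mod 29 = 16.
m₂ = c^(d_q) mod q: c ≡ 3 (mod 53), and 3^19 mod 53 = 34.
h = q_inv·(m₁ − m₂) mod p = 23·(16 − 34) mod 29 = 21.
m = m₂ + h·q = 34 + 21·53 = 1147.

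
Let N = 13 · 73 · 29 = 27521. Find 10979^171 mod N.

25706

Mod 13: 10979 ≡ 7; by Fermat, exponent reduces to 171 mod 12 = 3; 7^3 ≡ 5 (mod 13).
Mod 73: 10979 ≡ 29; by Fermat, exponent reduces to 171 mod 72 = 27; 29^27 ≡ 10 (mod 73).
Mod 29: 10979 ≡ 17; by Fermat, exponent reduces to 171 mod 28 = 3; 17^3 ≡ 12 (mod 29).
Combine by CRT: x ≡ 5 (mod 13), x ≡ 10 (mod 73), x ≡ 12 (mod 29) ⇒ x ≡ 25706 (mod 27521).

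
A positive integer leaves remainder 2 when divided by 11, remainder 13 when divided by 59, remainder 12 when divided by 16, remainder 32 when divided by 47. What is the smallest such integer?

46092

From N ≡ 2 (mod 11) write N = 2 + 11t. Substituting into N ≡ 13 (mod 59) gives 11t ≡ 11 (mod 59), and since 11⁻¹ ≡ 43 (mod 59), t ≡ 1. Hence N ≡ 2 + 11·1 = 13 (mod 649).
From N ≡ 13 (mod 649) write N = 13 + 649t. Substituting into N ≡ 12 (mod 16) gives 649t ≡ 15 (mod 16), and since 9⁻¹ ≡ 9 (mod 16), t ≡ 7. Hence N ≡ 13 + 649·7 = 4556 (mod 10384).
From N ≡ 4556 (mod 10384) write N = 4556 + 10384t. Substituting into N ≡ 32 (mod 47) gives 10384t ≡ 35 (mod 47), and since 44⁻¹ ≡ 31 (mod 47), t ≡ 4. Hence N ≡ 4556 + 10384·4 = 46092 (mod 488048).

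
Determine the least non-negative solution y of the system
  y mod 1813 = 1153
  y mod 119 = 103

10218

Combine the congruences pairwise.
gcd(1813, 119) = 7 and 7 | (103 − 1153), so the pair is consistent; merging gives y ≡ 10218 (mod 30821), where 30821 = lcm(1813, 119).
The solution is unique modulo lcm(1813, 119) = 30821.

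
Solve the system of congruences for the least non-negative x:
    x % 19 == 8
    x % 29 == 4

236

Combine the congruences pairwise.
From x ≡ 8 (mod 19) write x = 8 + 19t. Substituting into x ≡ 4 (mod 29) gives 19t ≡ 25 (mod 29), and since 19⁻¹ ≡ 26 (mod 29), t ≡ 12. Hence x ≡ 8 + 19·12 = 236 (mod 551).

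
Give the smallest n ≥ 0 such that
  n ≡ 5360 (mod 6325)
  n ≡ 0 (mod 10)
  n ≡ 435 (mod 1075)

gcd(6325, 10) = 5 and 5 | (0 − 5360), so the pair is consistent; merging gives n ≡ 5360 (mod 12650), where 12650 = lcm(6325, 10).
gcd(12650, 1075) = 25 and 25 | (435 − 5360), so the pair is consistent; merging gives n ≡ 308960 (mod 543950), where 543950 = lcm(12650, 1075).
The solution is unique modulo lcm(6325, 10, 1075) = 543950.

308960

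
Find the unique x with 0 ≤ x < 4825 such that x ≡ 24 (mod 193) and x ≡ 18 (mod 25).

1568

From x ≡ 24 (mod 193) write x = 24 + 193t. Substituting into x ≡ 18 (mod 25) gives 193t ≡ 19 (mod 25), and since 18⁻¹ ≡ 7 (mod 25), t ≡ 8. Hence x ≡ 24 + 193·8 = 1568 (mod 4825).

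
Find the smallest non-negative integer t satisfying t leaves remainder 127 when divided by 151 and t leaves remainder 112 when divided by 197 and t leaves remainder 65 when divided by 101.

The moduli are pairwise coprime; N = 151·197·101 = 3004447.
N/151 = 19897; 19897 ≡ 116 (mod 151); 116·69 ≡ 1, so inverse 69.
N/197 = 15251; 15251 ≡ 82 (mod 197); 82·185 ≡ 1, so inverse 185.
N/101 = 29747; 29747 ≡ 53 (mod 101); 53·61 ≡ 1, so inverse 61.
t ≡ 127·19897·69 + 112·15251·185 + 65·29747·61 = 608304986.
608304986 mod 3004447 = 1406692.

1406692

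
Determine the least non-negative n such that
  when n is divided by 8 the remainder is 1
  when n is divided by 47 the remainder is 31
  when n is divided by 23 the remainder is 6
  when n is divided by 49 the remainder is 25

The moduli are pairwise coprime; M = 8·47·23·49 = 423752.
M/8 = 52969; 52969 ≡ 1 (mod 8), inverse 1.
M/47 = 9016; 9016 ≡ 39 (mod 47); 39·41 ≡ 1, so inverse 41.
M/23 = 18424; 18424 ≡ 1 (mod 23), inverse 1.
M/49 = 8648; 8648 ≡ 24 (mod 49); 24·47 ≡ 1, so inverse 47.
n ≡ 1·52969·1 + 31·9016·41 + 6·18424·1 + 25·8648·47 = 21784249.
21784249 mod 423752 = 172897.

172897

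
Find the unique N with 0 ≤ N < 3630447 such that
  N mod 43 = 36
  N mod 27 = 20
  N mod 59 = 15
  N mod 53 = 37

The moduli are pairwise coprime; M = 43·27·59·53 = 3630447.
M/43 = 84429; 84429 ≡ 20 (mod 43); 20·28 ≡ 1, so inverse 28.
M/27 = 134461; 134461 ≡ 1 (mod 27), inverse 1.
M/59 = 61533; 61533 ≡ 55 (mod 59); 55·44 ≡ 1, so inverse 44.
M/53 = 68499; 68499 ≡ 23 (mod 53); 23·30 ≡ 1, so inverse 30.
N ≡ 36·84429·28 + 20·134461·1 + 15·61533·44 + 37·68499·30 = 204439322.
204439322 mod 3630447 = 1134290.

1134290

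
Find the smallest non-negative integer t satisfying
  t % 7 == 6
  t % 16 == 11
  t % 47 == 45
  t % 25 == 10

The moduli are pairwise coprime; N = 7·16·47·25 = 131600.
N/7 = 18800; 18800 ≡ 5 (mod 7); 5·3 ≡ 1, so inverse 3.
N/16 = 8225; 8225 ≡ 1 (mod 16), inverse 1.
N/47 = 2800; 2800 ≡ 27 (mod 47); 27·7 ≡ 1, so inverse 7.
N/25 = 5264; 5264 ≡ 14 (mod 25); 14·9 ≡ 1, so inverse 9.
t ≡ 6·18800·3 + 11·8225·1 + 45·2800·7 + 10·5264·9 = 1784635.
1784635 mod 131600 = 73835.

73835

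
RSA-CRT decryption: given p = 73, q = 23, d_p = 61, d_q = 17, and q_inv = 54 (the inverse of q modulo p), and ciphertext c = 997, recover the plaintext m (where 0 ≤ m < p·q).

1393

m₁ = c^(d_p) mod p: c ≡ 48 (mod 73), and 48^61 mod 73 = 6.
m₂ = c^(d_q) mod q: c ≡ 8 (mod 23), and 8^17 mod 23 = 13.
h = q_inv·(m₁ − m₂) mod p = 54·(6 − 13) mod 73 = 60.
m = m₂ + h·q = 13 + 60·23 = 1393.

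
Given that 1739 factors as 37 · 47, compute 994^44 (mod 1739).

Mod 37: 994 ≡ 32; by Fermat, exponent reduces to 44 mod 36 = 8; 32^8 ≡ 16 (mod 37).
Mod 47: 994 ≡ 7; 7^44 ≡ 24 (mod 47).
Combine by CRT: x ≡ 16 (mod 37), x ≡ 24 (mod 47) ⇒ x ≡ 682 (mod 1739).

682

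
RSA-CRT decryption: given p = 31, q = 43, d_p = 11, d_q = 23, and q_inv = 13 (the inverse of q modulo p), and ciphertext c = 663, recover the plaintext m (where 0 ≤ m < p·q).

579

m₁ = c^(d_p) mod p: c ≡ 12 (mod 31), and 12^11 mod 31 = 21.
m₂ = c^(d_q) mod q: c ≡ 18 (mod 43), and 18^23 mod 43 = 20.
h = q_inv·(m₁ − m₂) mod p = 13·(21 − 20) mod 31 = 13.
m = m₂ + h·q = 20 + 13·43 = 579.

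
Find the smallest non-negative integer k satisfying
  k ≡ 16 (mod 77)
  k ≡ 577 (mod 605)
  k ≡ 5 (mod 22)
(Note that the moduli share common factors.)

Combine the congruences pairwise.
gcd(77, 605) = 11 and 11 | (577 − 16), so the pair is consistent; merging gives k ≡ 1787 (mod 4235), where 4235 = lcm(77, 605).
gcd(4235, 22) = 11 and 11 | (5 − 1787), so the pair is consistent; merging gives k ≡ 1787 (mod 8470), where 8470 = lcm(4235, 22).
The solution is unique modulo lcm(77, 605, 22) = 8470.

1787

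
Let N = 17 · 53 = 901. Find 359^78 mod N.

370

Mod 17: 359 ≡ 2; by Fermat, exponent reduces to 78 mod 16 = 14; 2^14 ≡ 13 (mod 17).
Mod 53: 359 ≡ 41; by Fermat, exponent reduces to 78 mod 52 = 26; 41^26 ≡ 52 (mod 53).
Combine by CRT: x ≡ 13 (mod 17), x ≡ 52 (mod 53) ⇒ x ≡ 370 (mod 901).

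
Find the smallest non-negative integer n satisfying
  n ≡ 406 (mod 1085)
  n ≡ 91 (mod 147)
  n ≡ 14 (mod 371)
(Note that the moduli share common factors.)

Combine the congruences pairwise.
gcd(1085, 147) = 7 and 7 | (91 − 406), so the pair is consistent; merging gives n ≡ 19936 (mod 22785), where 22785 = lcm(1085, 147).
gcd(22785, 371) = 7 and 7 | (14 − 19936), so the pair is consistent; merging gives n ≡ 475636 (mod 1207605), where 1207605 = lcm(22785, 371).
The solution is unique modulo lcm(1085, 147, 371) = 1207605.

475636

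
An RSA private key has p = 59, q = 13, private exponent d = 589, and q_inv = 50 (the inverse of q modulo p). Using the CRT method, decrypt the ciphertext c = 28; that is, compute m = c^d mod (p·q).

418

d_p = d mod (p−1) = 589 mod 58 = 9; d_q = d mod (q−1) = 1.
m₁ = c^(d_p) mod p: c ≡ 28 (mod 59), and 28^9 mod 59 = 5.
m₂ = c^(d_q) mod q: c ≡ 2 (mod 13), and 2^1 mod 13 = 2.
h = q_inv·(m₁ − m₂) mod p = 50·(5 − 2) mod 59 = 32.
m = m₂ + h·q = 2 + 32·13 = 418.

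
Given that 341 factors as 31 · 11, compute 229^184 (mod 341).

214

Mod 31: 229 ≡ 12; by Fermat, exponent reduces to 184 mod 30 = 4; 12^4 ≡ 28 (mod 31).
Mod 11: 229 ≡ 9; by Fermat, exponent reduces to 184 mod 10 = 4; 9^4 ≡ 5 (mod 11).
Combine by CRT: x ≡ 28 (mod 31), x ≡ 5 (mod 11) ⇒ x ≡ 214 (mod 341).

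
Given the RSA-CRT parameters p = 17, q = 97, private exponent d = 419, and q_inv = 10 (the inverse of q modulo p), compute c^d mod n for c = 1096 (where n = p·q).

597

d_p = d mod (p−1) = 419 mod 16 = 3; d_q = d mod (q−1) = 35.
m₁ = c^(d_p) mod p: c ≡ 8 (mod 17), and 8^3 mod 17 = 2.
m₂ = c^(d_q) mod q: c ≡ 29 (mod 97), and 29^35 mod 97 = 15.
h = q_inv·(m₁ − m₂) mod p = 10·(2 − 15) mod 17 = 6.
m = m₂ + h·q = 15 + 6·97 = 597.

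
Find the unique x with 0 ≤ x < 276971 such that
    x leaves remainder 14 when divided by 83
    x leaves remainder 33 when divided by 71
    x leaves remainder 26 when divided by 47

The moduli are pairwise coprime; N = 83·71·47 = 276971.
N/83 = 3337; 3337 ≡ 17 (mod 83); 17·44 ≡ 1, so inverse 44.
N/71 = 3901; 3901 ≡ 67 (mod 71); 67·53 ≡ 1, so inverse 53.
N/47 = 5893; 5893 ≡ 18 (mod 47); 18·34 ≡ 1, so inverse 34.
x ≡ 14·3337·44 + 33·3901·53 + 26·5893·34 = 14087853.
14087853 mod 276971 = 239303.

239303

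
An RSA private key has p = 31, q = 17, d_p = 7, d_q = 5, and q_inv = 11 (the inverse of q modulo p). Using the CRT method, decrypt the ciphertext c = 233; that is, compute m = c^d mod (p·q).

411

m₁ = c^(d_p) mod p: c ≡ 16 (mod 31), and 16^7 mod 31 = 8.
m₂ = c^(d_q) mod q: c ≡ 12 (mod 17), and 12^5 mod 17 = 3.
h = q_inv·(m₁ − m₂) mod p = 11·(8 − 3) mod 31 = 24.
m = m₂ + h·q = 3 + 24·17 = 411.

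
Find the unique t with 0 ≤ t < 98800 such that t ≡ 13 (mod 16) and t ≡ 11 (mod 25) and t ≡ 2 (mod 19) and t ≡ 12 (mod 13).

82861

From t ≡ 13 (mod 16) write t = 13 + 16s. Substituting into t ≡ 11 (mod 25) gives 16s ≡ 23 (mod 25), and since 16⁻¹ ≡ 11 (mod 25), s ≡ 3. Hence t ≡ 13 + 16·3 = 61 (mod 400).
From t ≡ 61 (mod 400) write t = 61 + 400s. Substituting into t ≡ 2 (mod 19) gives 400s ≡ 17 (mod 19), and since 1⁻¹ ≡ 1 (mod 19), s ≡ 17. Hence t ≡ 61 + 400·17 = 6861 (mod 7600).
From t ≡ 6861 (mod 7600) write t = 6861 + 7600s. Substituting into t ≡ 12 (mod 13) gives 7600s ≡ 2 (mod 13), and since 8⁻¹ ≡ 5 (mod 13), s ≡ 10. Hence t ≡ 6861 + 7600·10 = 82861 (mod 98800).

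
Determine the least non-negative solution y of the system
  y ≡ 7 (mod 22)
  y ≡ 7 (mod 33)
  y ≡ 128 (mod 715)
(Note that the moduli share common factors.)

3703

gcd(22, 33) = 11 and 11 | (7 − 7), so the pair is consistent; merging gives y ≡ 7 (mod 66), where 66 = lcm(22, 33).
gcd(66, 715) = 11 and 11 | (128 − 7), so the pair is consistent; merging gives y ≡ 3703 (mod 4290), where 4290 = lcm(66, 715).
The solution is unique modulo lcm(22, 33, 715) = 4290.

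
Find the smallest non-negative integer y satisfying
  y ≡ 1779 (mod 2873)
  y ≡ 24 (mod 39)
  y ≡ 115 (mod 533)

gcd(2873, 39) = 13 and 13 | (24 − 1779), so the pair is consistent; merging gives y ≡ 1779 (mod 8619), where 8619 = lcm(2873, 39).
gcd(8619, 533) = 13 and 13 | (115 − 1779), so the pair is consistent; merging gives y ≡ 96588 (mod 353379), where 353379 = lcm(8619, 533).
The solution is unique modulo lcm(2873, 39, 533) = 353379.

96588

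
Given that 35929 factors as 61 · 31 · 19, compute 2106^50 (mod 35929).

Mod 61: 2106 ≡ 32; 32^50 ≡ 48 (mod 61).
Mod 31: 2106 ≡ 29; by Fermat, exponent reduces to 50 mod 30 = 20; 29^20 ≡ 1 (mod 31).
Mod 19: 2106 ≡ 16; by Fermat, exponent reduces to 50 mod 18 = 14; 16^14 ≡ 4 (mod 19).
Combine by CRT: x ≡ 48 (mod 61), x ≡ 1 (mod 31), x ≡ 4 (mod 19) ⇒ x ≡ 23716 (mod 35929).

23716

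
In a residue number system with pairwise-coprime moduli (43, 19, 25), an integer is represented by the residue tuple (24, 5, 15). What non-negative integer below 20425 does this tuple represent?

18815

Combine the congruences pairwise.
From x ≡ 24 (mod 43) write x = 24 + 43t. Substituting into x ≡ 5 (mod 19) gives 43t ≡ 0 (mod 19), and since 5⁻¹ ≡ 4 (mod 19), t ≡ 0. Hence x ≡ 24 + 43·0 = 24 (mod 817).
From x ≡ 24 (mod 817) write x = 24 + 817t. Substituting into x ≡ 15 (mod 25) gives 817t ≡ 16 (mod 25), and since 17⁻¹ ≡ 3 (mod 25), t ≡ 23. Hence x ≡ 24 + 817·23 = 18815 (mod 20425).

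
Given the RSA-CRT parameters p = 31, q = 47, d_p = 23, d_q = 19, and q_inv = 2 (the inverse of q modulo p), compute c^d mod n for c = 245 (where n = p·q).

547

m₁ = c^(d_p) mod p: c ≡ 28 (mod 31), and 28^23 mod 31 = 20.
m₂ = c^(d_q) mod q: c ≡ 10 (mod 47), and 10^19 mod 47 = 30.
h = q_inv·(m₁ − m₂) mod p = 2·(20 − 30) mod 31 = 11.
m = m₂ + h·q = 30 + 11·47 = 547.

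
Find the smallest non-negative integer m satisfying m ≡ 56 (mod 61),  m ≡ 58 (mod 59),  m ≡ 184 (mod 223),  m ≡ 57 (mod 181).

The moduli are pairwise coprime; N = 61·59·223·181 = 145266437.
N/61 = 2381417; 2381417 ≡ 38 (mod 61); 38·53 ≡ 1, so inverse 53.
N/59 = 2462143; 2462143 ≡ 14 (mod 59); 14·38 ≡ 1, so inverse 38.
N/223 = 651419; 651419 ≡ 36 (mod 223); 36·31 ≡ 1, so inverse 31.
N/181 = 802577; 802577 ≡ 23 (mod 181); 23·63 ≡ 1, so inverse 63.
m ≡ 56·2381417·53 + 58·2462143·38 + 184·651419·31 + 57·802577·63 = 19092356811.
19092356811 mod 145266437 = 62453564.

62453564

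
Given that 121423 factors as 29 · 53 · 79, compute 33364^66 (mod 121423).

Mod 29: 33364 ≡ 14; by Fermat, exponent reduces to 66 mod 28 = 10; 14^10 ≡ 13 (mod 29).
Mod 53: 33364 ≡ 27; by Fermat, exponent reduces to 66 mod 52 = 14; 27^14 ≡ 38 (mod 53).
Mod 79: 33364 ≡ 26; 26^66 ≡ 8 (mod 79).
Combine by CRT: x ≡ 13 (mod 29), x ≡ 38 (mod 53), x ≡ 8 (mod 79) ⇒ x ≡ 112504 (mod 121423).

112504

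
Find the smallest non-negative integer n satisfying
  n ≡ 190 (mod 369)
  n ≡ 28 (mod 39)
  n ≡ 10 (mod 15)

11260

gcd(369, 39) = 3 and 3 | (28 − 190), so the pair is consistent; merging gives n ≡ 1666 (mod 4797), where 4797 = lcm(369, 39).
gcd(4797, 15) = 3 and 3 | (10 − 1666), so the pair is consistent; merging gives n ≡ 11260 (mod 23985), where 23985 = lcm(4797, 15).
The solution is unique modulo lcm(369, 39, 15) = 23985.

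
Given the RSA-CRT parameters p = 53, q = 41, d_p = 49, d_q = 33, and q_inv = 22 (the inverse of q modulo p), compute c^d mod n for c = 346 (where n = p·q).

1076

m₁ = c^(d_p) mod p: c ≡ 28 (mod 53), and 28^49 mod 53 = 16.
m₂ = c^(d_q) mod q: c ≡ 18 (mod 41), and 18^33 mod 41 = 10.
h = q_inv·(m₁ − m₂) mod p = 22·(16 − 10) mod 53 = 26.
m = m₂ + h·q = 10 + 26·41 = 1076.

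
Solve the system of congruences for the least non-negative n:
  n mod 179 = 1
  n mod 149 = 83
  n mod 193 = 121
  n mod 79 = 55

28504677

The moduli are pairwise coprime; M = 179·149·193·79 = 406652737.
M/179 = 2271803; 2271803 ≡ 114 (mod 179); 114·11 ≡ 1, so inverse 11.
M/149 = 2729213; 2729213 ≡ 129 (mod 149); 129·67 ≡ 1, so inverse 67.
M/193 = 2107009; 2107009 ≡ 28 (mod 193); 28·131 ≡ 1, so inverse 131.
M/79 = 5147503; 5147503 ≡ 21 (mod 79); 21·64 ≡ 1, so inverse 64.
n ≡ 1·2271803·11 + 83·2729213·67 + 121·2107009·131 + 55·5147503·64 = 66719553545.
66719553545 mod 406652737 = 28504677.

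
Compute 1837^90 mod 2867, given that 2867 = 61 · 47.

Mod 61: 1837 ≡ 7; by Fermat, exponent reduces to 90 mod 60 = 30; 7^30 ≡ 60 (mod 61).
Mod 47: 1837 ≡ 4; by Fermat, exponent reduces to 90 mod 46 = 44; 4^44 ≡ 3 (mod 47).
Combine by CRT: x ≡ 60 (mod 61), x ≡ 3 (mod 47) ⇒ x ≡ 426 (mod 2867).

426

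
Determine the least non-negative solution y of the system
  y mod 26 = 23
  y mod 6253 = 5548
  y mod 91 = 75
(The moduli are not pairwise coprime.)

74331

gcd(26, 6253) = 13 and 13 | (5548 − 23), so the pair is consistent; merging gives y ≡ 11801 (mod 12506), where 12506 = lcm(26, 6253).
gcd(12506, 91) = 13 and 13 | (75 − 11801), so the pair is consistent; merging gives y ≡ 74331 (mod 87542), where 87542 = lcm(12506, 91).
The solution is unique modulo lcm(26, 6253, 91) = 87542.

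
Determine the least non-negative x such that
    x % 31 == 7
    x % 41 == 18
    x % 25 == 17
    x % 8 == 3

From x ≡ 7 (mod 31) write x = 7 + 31t. Substituting into x ≡ 18 (mod 41) gives 31t ≡ 11 (mod 41), and since 31⁻¹ ≡ 4 (mod 41), t ≡ 3. Hence x ≡ 7 + 31·3 = 100 (mod 1271).
From x ≡ 100 (mod 1271) write x = 100 + 1271t. Substituting into x ≡ 17 (mod 25) gives 1271t ≡ 17 (mod 25), and since 21⁻¹ ≡ 6 (mod 25), t ≡ 2. Hence x ≡ 100 + 1271·2 = 2642 (mod 31775).
From x ≡ 2642 (mod 31775) write x = 2642 + 31775t. Substituting into x ≡ 3 (mod 8) gives 31775t ≡ 1 (mod 8), and since 7⁻¹ ≡ 7 (mod 8), t ≡ 7. Hence x ≡ 2642 + 31775·7 = 225067 (mod 254200).

225067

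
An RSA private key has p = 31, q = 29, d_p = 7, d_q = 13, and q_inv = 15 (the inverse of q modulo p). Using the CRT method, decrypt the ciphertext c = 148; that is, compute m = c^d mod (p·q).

251

m₁ = c^(d_p) mod p: c ≡ 24 (mod 31), and 24^7 mod 31 = 3.
m₂ = c^(d_q) mod q: c ≡ 3 (mod 29), and 3^13 mod 29 = 19.
h = q_inv·(m₁ − m₂) mod p = 15·(3 − 19) mod 31 = 8.
m = m₂ + h·q = 19 + 8·29 = 251.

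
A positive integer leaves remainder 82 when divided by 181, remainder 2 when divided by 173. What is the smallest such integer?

29585

From m ≡ 82 (mod 181) write m = 82 + 181t. Substituting into m ≡ 2 (mod 173) gives 181t ≡ 93 (mod 173), and since 8⁻¹ ≡ 65 (mod 173), t ≡ 163. Hence m ≡ 82 + 181·163 = 29585 (mod 31313).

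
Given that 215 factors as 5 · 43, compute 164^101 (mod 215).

4

Mod 5: 164 ≡ 4; by Fermat, exponent reduces to 101 mod 4 = 1; 4^1 ≡ 4 (mod 5).
Mod 43: 164 ≡ 35; by Fermat, exponent reduces to 101 mod 42 = 17; 35^17 ≡ 4 (mod 43).
Combine by CRT: x ≡ 4 (mod 5), x ≡ 4 (mod 43) ⇒ x ≡ 4 (mod 215).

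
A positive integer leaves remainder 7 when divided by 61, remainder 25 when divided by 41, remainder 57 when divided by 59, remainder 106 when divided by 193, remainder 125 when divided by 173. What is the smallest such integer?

3348144034

The moduli are pairwise coprime; N = 61·41·59·193·173 = 4926847451.
N/61 = 80767991; 80767991 ≡ 26 (mod 61); 26·54 ≡ 1, so inverse 54.
N/41 = 120167011; 120167011 ≡ 29 (mod 41); 29·17 ≡ 1, so inverse 17.
N/59 = 83505889; 83505889 ≡ 3 (mod 59); 3·20 ≡ 1, so inverse 20.
N/193 = 25527707; 25527707 ≡ 176 (mod 193); 176·34 ≡ 1, so inverse 34.
N/173 = 28478887; 28478887 ≡ 146 (mod 173); 146·32 ≡ 1, so inverse 32.
x ≡ 7·80767991·54 + 25·120167011·17 + 57·83505889·20 + 106·25527707·34 + 125·28478887·32 = 382715397761.
382715397761 mod 4926847451 = 3348144034.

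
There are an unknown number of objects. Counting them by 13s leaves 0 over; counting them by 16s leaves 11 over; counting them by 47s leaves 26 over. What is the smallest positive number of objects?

From N ≡ 0 (mod 13) write N = 0 + 13t. Substituting into N ≡ 11 (mod 16) gives 13t ≡ 11 (mod 16), and since 13⁻¹ ≡ 5 (mod 16), t ≡ 7. Hence N ≡ 0 + 13·7 = 91 (mod 208).
From N ≡ 91 (mod 208) write N = 91 + 208t. Substituting into N ≡ 26 (mod 47) gives 208t ≡ 29 (mod 47), and since 20⁻¹ ≡ 40 (mod 47), t ≡ 32. Hence N ≡ 91 + 208·32 = 6747 (mod 9776).

6747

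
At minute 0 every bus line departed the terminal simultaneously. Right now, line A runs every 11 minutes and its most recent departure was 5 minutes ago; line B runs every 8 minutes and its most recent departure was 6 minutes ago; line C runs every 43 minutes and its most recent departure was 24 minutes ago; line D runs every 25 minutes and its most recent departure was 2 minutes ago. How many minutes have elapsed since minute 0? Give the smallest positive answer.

75102

The moduli are pairwise coprime; N = 11·8·43·25 = 94600.
N/11 = 8600; 8600 ≡ 9 (mod 11); 9·5 ≡ 1, so inverse 5.
N/8 = 11825; 11825 ≡ 1 (mod 8), inverse 1.
N/43 = 2200; 2200 ≡ 7 (mod 43); 7·37 ≡ 1, so inverse 37.
N/25 = 3784; 3784 ≡ 9 (mod 25); 9·14 ≡ 1, so inverse 14.
t ≡ 5·8600·5 + 6·11825·1 + 24·2200·37 + 2·3784·14 = 2345502.
2345502 mod 94600 = 75102.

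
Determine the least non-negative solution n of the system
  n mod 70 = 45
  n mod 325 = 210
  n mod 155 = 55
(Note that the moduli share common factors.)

50585

Combine the congruences pairwise.
gcd(70, 325) = 5 and 5 | (210 − 45), so the pair is consistent; merging gives n ≡ 535 (mod 4550), where 4550 = lcm(70, 325).
gcd(4550, 155) = 5 and 5 | (55 − 535), so the pair is consistent; merging gives n ≡ 50585 (mod 141050), where 141050 = lcm(4550, 155).
The solution is unique modulo lcm(70, 325, 155) = 141050.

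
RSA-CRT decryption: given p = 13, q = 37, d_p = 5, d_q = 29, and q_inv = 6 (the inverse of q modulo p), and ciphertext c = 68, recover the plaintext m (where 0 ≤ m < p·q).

m₁ = c^(d_p) mod p: c ≡ 3 (mod 13), and 3^5 mod 13 = 9.
m₂ = c^(d_q) mod q: c ≡ 31 (mod 37), and 31^29 mod 37 = 31.
h = q_inv·(m₁ − m₂) mod p = 6·(9 − 31) mod 13 = 11.
m = m₂ + h·q = 31 + 11·37 = 438.

438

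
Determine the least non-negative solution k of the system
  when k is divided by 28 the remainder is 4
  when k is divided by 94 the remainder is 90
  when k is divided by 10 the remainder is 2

Combine the congruences pairwise.
gcd(28, 94) = 2 and 2 | (90 − 4), so the pair is consistent; merging gives k ≡ 1124 (mod 1316), where 1316 = lcm(28, 94).
gcd(1316, 10) = 2 and 2 | (2 − 1124), so the pair is consistent; merging gives k ≡ 5072 (mod 6580), where 6580 = lcm(1316, 10).
The solution is unique modulo lcm(28, 94, 10) = 6580.

5072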